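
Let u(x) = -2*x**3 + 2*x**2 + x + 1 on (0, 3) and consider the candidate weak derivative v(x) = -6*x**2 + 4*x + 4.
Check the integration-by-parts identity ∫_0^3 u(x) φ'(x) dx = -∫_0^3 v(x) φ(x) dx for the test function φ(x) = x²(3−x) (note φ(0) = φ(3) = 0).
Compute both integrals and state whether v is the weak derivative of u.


LHS = 1809/20, RHS = 351/5. No, v is not the weak derivative of u.

u(x) = -2*x**3 + 2*x**2 + x + 1, classical derivative u'(x) = -6*x**2 + 4*x + 1.
φ(x) = x²(3−x), so φ'(x) = 3*x*(2 - x).
Note φ(0) = φ(3) = 0, so the boundary term u·φ vanishes.
LHS = ∫_0^3 u(x) φ'(x) dx = ∫_0^3 (6*x^5 - 18*x^4 + 9*x^3 + 3*x^2 + 6*x) dx. Term by term:
  ∫_0^3 6*x^5 dx = 729;  ∫_0^3 -18*x^4 dx = -4374/5;  ∫_0^3 9*x^3 dx = 729/4;
  ∫_0^3 3*x^2 dx = 27;  ∫_0^3 6*x dx = 27.
Sum: 729 − 4374/5 + 729/4 + 27 + 27 = 1809/20.
So LHS = 1809/20.
∫_0^3 v(x) φ(x) dx = ∫_0^3 (6*x^5 - 22*x^4 + 8*x^3 + 12*x^2) dx. Term by term:
  ∫_0^3 6*x^5 dx = 729;  ∫_0^3 -22*x^4 dx = -5346/5;  ∫_0^3 8*x^3 dx = 162;
  ∫_0^3 12*x^2 dx = 108.
Sum: 729 − 5346/5 + 162 + 108 = -351/5.
So RHS = -∫_0^3 v(x) φ(x) dx = 351/5.
LHS − RHS = 81/4 ≠ 0, so the identity fails.
(For a valid weak derivative the identity must hold for EVERY test function, in particular this one. The failure shows v is NOT the weak derivative of u.)
Correct weak derivative would be u'(x) = -6*x**2 + 4*x + 1.


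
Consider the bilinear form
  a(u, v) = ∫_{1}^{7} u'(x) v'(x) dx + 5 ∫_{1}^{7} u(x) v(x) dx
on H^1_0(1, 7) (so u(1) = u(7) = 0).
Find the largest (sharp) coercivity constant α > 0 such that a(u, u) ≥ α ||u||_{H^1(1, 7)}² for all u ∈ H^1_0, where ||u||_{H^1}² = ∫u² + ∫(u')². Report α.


α = 1

Coercivity of a(·,·) on H^1_0(1, 7) means a(u, u) ≥ α ||u||_{H^1}² for every u ∈ H^1_0.
The interval has length L = 6, and Poincaré/coercivity depend only on L. Here a(u, u) = ∫(u')² + (5)·∫u².
Here c = 5 ≥ 1, so a(u,u) = ∫(u')² + c∫u² ≥ ∫(u')² + ∫u² = ||u||_{H^1}², i.e. α = 1 works. No larger α is possible: a(u,u) ≥ α||u||_{H^1}² means (1−α)∫(u')² ≥ (α−c)∫u², and for the modes u_n = sin(nπ(x−x₀)/L) (x₀ the left endpoint) one has ∫u_n²/∫(u_n')² = (L/(nπ))² → 0, so a(u_n,u_n)/||u_n||_{H^1}² → 1. Hence the optimal constant is α = 1.
Therefore α = 1.


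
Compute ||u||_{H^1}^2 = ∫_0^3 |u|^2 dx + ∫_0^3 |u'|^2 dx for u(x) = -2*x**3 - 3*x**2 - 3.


||u||_{H^1}^2 = 49761/7

The H^1 norm (squared) on an interval (0, L) is
  ||u||_{H^1}^2 = ∫_0^L u(x)^2 dx + ∫_0^L u'(x)^2 dx.
Compute u'(x) = -6*x**2 - 6*x.
Then u(x)^2 = 4*x**6 + 12*x**5 + 9*x**4 + 12*x**3 + 18*x**2 + 9 and u'(x)^2 = 36*x**4 + 72*x**3 + 36*x**2.
Integrate each monomial from 0 to 3 using ∫_0^3 c·x^n dx = c·3^(n+1)/(n+1):
  ∫_0^3 u(x)^2 dx = ∫_0^3 (4*x^6 + 12*x^5 + 9*x^4 + 12*x^3 + 18*x^2 + 9) dx. Term by term:
    ∫_0^3 4*x^6 dx = 8748/7;  ∫_0^3 12*x^5 dx = 1458;  ∫_0^3 9*x^4 dx = 2187/5;
    ∫_0^3 12*x^3 dx = 243;  ∫_0^3 18*x^2 dx = 162;  ∫_0^3 9 dx = 27.
  Sum: 8748/7 + 1458 + 2187/5 + 243 + 162 + 27 = 125199/35.
  ∫_0^3 u'(x)^2 dx = ∫_0^3 (36*x^4 + 72*x^3 + 36*x^2) dx. Term by term:
    ∫_0^3 36*x^4 dx = 8748/5;  ∫_0^3 72*x^3 dx = 1458;  ∫_0^3 36*x^2 dx = 324.
  Sum: 8748/5 + 1458 + 324 = 17658/5.
Adding: ||u||_{H^1}^2 = 125199/35 + 17658/5 = 49761/7.


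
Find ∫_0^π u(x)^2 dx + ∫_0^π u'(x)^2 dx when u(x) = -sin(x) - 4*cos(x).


||u||_{H^1(0,π)}^2 = 17*π

u'(x) = 4*sin(x) - cos(x).
Expand u² and (u')² and integrate term by term on (0, π), using: for integers n ≥ 1, ∫_0^π sin²(nx) dx = ∫_0^π cos²(nx) dx = π/2; for n ≠ n', ∫_0^π sin(nx)sin(n'x) dx = ∫_0^π cos(nx)cos(n'x) dx = 0; and by product-to-sum, ∫_0^π sin(nx)cos(n'x) dx = ½∫_0^π [sin((n+n')x) + sin((n−n')x)] dx, which is 0 when n+n' is even and 2n/(n²−n'²) when n+n' is odd (it need not vanish on (0, π)).
  u² squared terms: (-1)²·∫sin(x)² dx = 1·π/2 = π/2;  (-4)²·∫cos(x)² dx = 16·π/2 = 8*π.
  u² cross terms: 2·(-1)·(-4)·∫sin(x)·cos(x) dx = 8·(0) = 0.
  So ∫_0^π u² dx = π/2 + 8*π + 0 = 17*π/2.
  (u')² squared terms: (-1)²·∫cos(x)² dx = 1·π/2 = π/2;  (4)²·∫sin(x)² dx = 16·π/2 = 8*π.
  (u')² cross terms: 2·(-1)·(4)·∫cos(x)·sin(x) dx = -8·(0) = 0.
  So ∫_0^π (u')² dx = π/2 + 8*π + 0 = 17*π/2.
||u||_{H^1}^2 = (17*π/2) + (17*π/2) = 17*π.


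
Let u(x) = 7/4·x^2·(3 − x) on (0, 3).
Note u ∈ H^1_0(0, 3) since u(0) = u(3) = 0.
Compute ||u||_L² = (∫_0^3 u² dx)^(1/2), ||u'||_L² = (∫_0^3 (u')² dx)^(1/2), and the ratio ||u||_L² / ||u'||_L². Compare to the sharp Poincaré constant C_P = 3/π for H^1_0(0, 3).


||u||_L² / ||u'||_L² = 3*sqrt(14)/14 < C_P = 3/π.

u(x) = 7/4·x^2·(3 − x), so u'(x) = 21*x*(2 - x)/4.
u(x) = 7/4·x^2·(3 − x) vanishes at x = 0 and x = 3, so u ∈ H^1_0(0, 3). Differentiate via the product rule and integrate the resulting polynomials term by term.
  ∫_0^3 u² dx = ∫_0^3 (49*x^6/16 - 147*x^5/8 + 441*x^4/16) dx. Term by term:
    ∫_0^3 49*x^6/16 dx = 15309/16;  ∫_0^3 -147*x^5/8 dx = -35721/16;  ∫_0^3 441*x^4/16 dx = 107163/80.
  Sum: 15309/16 − 35721/16 + 107163/80 = 5103/80.
  ∫_0^3 (u')² dx = ∫_0^3 (441*x^4/16 - 441*x^3/4 + 441*x^2/4) dx. Term by term:
    ∫_0^3 441*x^4/16 dx = 107163/80;  ∫_0^3 -441*x^3/4 dx = -35721/16;  ∫_0^3 441*x^2/4 dx = 3969/4.
  Sum: 107163/80 − 35721/16 + 3969/4 = 3969/40.
∫_0^3 u² dx = 5103/80, so ||u||_L² = 27*sqrt(35)/20.
∫_0^3 (u')² dx = 3969/40, so ||u'||_L² = 63*sqrt(10)/20.
Ratio ||u||_L² / ||u'||_L² = 3*sqrt(14)/14.
Sharp Poincaré constant on H^1_0(0, 3) is C_P = L/π = 3/π, achieved by sin(π/3·x).
A polynomial bump cannot attain the sharp Poincaré constant (only the first sine eigenfunction does), so the ratio is strictly less than C_P, consistent with ||u||_L² ≤ C_P ||u'||_L².


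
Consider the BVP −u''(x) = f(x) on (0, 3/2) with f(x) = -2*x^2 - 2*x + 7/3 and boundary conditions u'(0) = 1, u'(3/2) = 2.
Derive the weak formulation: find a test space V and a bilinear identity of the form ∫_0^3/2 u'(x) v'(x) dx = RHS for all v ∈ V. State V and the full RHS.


V = H^1(0, 3/2) (v unrestricted at boundary; u is determined up to an additive constant); weak form: ∫_0^3/2 u'v' dx = ∫_0^3/2 (-2*x^2 - 2*x + 7/3) v dx + 2·v(3/2) − v(0) for all v ∈ V.

Multiply both sides by a test function v and integrate from 0 to 3/2:
  ∫_0^3/2 −u''(x) v(x) dx = ∫_0^3/2 f(x) v(x) dx.
Integrate the LHS by parts once:
  ∫_0^3/2 −u'' v dx = −[u'(x) v(x)]_0^3/2 + ∫_0^3/2 u'(x) v'(x) dx.
Thus ∫_0^3/2 u'(x) v'(x) dx = ∫_0^3/2 f(x) v(x) dx + [u'(x) v(x)]_0^3/2.
Choose V so that boundary terms are either known or forced to vanish.
u has inhomogeneous Neumann u'(0) = 1, u'(3/2) = 2. [u' v]_0^3/2 = (2)·v(3/2) − (1)·v(0) = 2·v(3/2) − v(0). Take V = H^1(0, 3/2); boundary term becomes part of RHS.
Weak formulation: find u (satisfying any essential BC) such that ∫_0^3/2 u'(x) v'(x) dx = ∫_0^3/2 f v dx + 2·v(3/2) − v(0) for all v ∈ V (Neumann data are natural BCs: they enter the RHS as boundary terms).
Substituting f(x) = -2*x^2 - 2*x + 7/3, the right-hand side is ∫_0^3/2 (-2*x^2 - 2*x + 7/3) v dx + 2·v(3/2) − v(0).
Compatibility check (pure Neumann): taking v ≡ 1 ∈ V gives 0 = ∫_0^3/2 f dx + (2) − (1), i.e. ∫_0^3/2 f dx must equal u'(0) − u'(3/2) = -1. Indeed ∫_0^3/2 (-2*x^2 - 2*x + 7/3) dx = -1, so the data are compatible. The solution is then unique only up to an additive constant (fix it e.g. by requiring ∫_0^3/2 u dx = 0).


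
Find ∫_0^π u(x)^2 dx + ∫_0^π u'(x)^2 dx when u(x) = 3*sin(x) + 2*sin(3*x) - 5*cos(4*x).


||u||_{H^1(0,π)}^2 = 2516/7 + 483*π/2

u'(x) = 20*sin(4*x) + 3*cos(x) + 6*cos(3*x).
Expand u² and (u')² and integrate term by term on (0, π), using: for integers n ≥ 1, ∫_0^π sin²(nx) dx = ∫_0^π cos²(nx) dx = π/2; for n ≠ n', ∫_0^π sin(nx)sin(n'x) dx = ∫_0^π cos(nx)cos(n'x) dx = 0; and by product-to-sum, ∫_0^π sin(nx)cos(n'x) dx = ½∫_0^π [sin((n+n')x) + sin((n−n')x)] dx, which is 0 when n+n' is even and 2n/(n²−n'²) when n+n' is odd (it need not vanish on (0, π)).
  u² squared terms: (-5)²·∫cos(4x)² dx = 25·π/2 = 25*π/2;  (2)²·∫sin(3x)² dx = 4·π/2 = 2*π;  (3)²·∫sin(x)² dx = 9·π/2 = 9*π/2.
  u² cross terms: 2·(-5)·(2)·∫cos(4x)·sin(3x) dx = -20·(-6/7) = 120/7;  2·(-5)·(3)·∫cos(4x)·sin(x) dx = -30·(-2/15) = 4;  2·(2)·(3)·∫sin(3x)·sin(x) dx = 12·(0) = 0.
  So ∫_0^π u² dx = 25*π/2 + 2*π + 9*π/2 + 120/7 + 4 + 0 = 148/7 + 19*π.
  (u')² squared terms: (3)²·∫cos(x)² dx = 9·π/2 = 9*π/2;  (6)²·∫cos(3x)² dx = 36·π/2 = 18*π;  (20)²·∫sin(4x)² dx = 400·π/2 = 200*π.
  (u')² cross terms: 2·(3)·(6)·∫cos(x)·cos(3x) dx = 36·(0) = 0;  2·(3)·(20)·∫cos(x)·sin(4x) dx = 120·(8/15) = 64;  2·(6)·(20)·∫cos(3x)·sin(4x) dx = 240·(8/7) = 1920/7.
  So ∫_0^π (u')² dx = 9*π/2 + 18*π + 200*π + 0 + 64 + 1920/7 = 2368/7 + 445*π/2.
||u||_{H^1}^2 = (148/7 + 19*π) + (2368/7 + 445*π/2) = 2516/7 + 483*π/2.


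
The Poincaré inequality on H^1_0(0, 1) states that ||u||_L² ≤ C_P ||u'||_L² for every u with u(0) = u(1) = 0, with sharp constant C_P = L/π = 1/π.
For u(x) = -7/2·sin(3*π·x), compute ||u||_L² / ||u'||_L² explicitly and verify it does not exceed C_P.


||u||_L² / ||u'||_L² = 1/(3*π) < C_P = 1/π.

u(x) = -7/2·sin(3*π·x), so u'(x) = -21*π*cos(3*π*x)/2.
Writing u(x) = A·sin(kπx/L) with A = -7/2 and k = 3, use ∫_0^L sin²(kπx/L) dx = L/2 and ∫_0^L cos²(kπx/L) dx = L/2.
u² = 49/4·sin²(3*π·x) and (u')² = 441*π^2/4·cos²(3*π·x), and each of sin², cos² integrates to L/2 = 1/2 over (0, 1).
∫_0^1 u² dx = 49/8, so ||u||_L² = 7*sqrt(2)/4.
∫_0^1 (u')² dx = 441*π^2/8, so ||u'||_L² = 21*sqrt(2)*π/4.
Ratio ||u||_L² / ||u'||_L² = 1/(3*π).
Sharp Poincaré constant on H^1_0(0, 1) is C_P = L/π = 1/π, achieved by sin(π·x).
This is the k = 3 harmonic; the ratio L/(kπ) is strictly less than C_P = L/π, consistent with the sharp inequality ||u||_L² ≤ C_P ||u'||_L².


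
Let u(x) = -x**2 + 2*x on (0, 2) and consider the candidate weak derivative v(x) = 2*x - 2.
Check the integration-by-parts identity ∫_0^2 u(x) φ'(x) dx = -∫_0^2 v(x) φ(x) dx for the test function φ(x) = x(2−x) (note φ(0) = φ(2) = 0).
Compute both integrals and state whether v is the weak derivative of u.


LHS = 0, RHS = 0. No, v is not the weak derivative of u.

u(x) = -x**2 + 2*x, classical derivative u'(x) = 2 - 2*x.
φ(x) = x(2−x), so φ'(x) = 2 - 2*x.
Note φ(0) = φ(2) = 0, so the boundary term u·φ vanishes.
LHS = ∫_0^2 u(x) φ'(x) dx = ∫_0^2 (2*x^3 - 6*x^2 + 4*x) dx. Term by term:
  ∫_0^2 2*x^3 dx = 8;  ∫_0^2 -6*x^2 dx = -16;  ∫_0^2 4*x dx = 8.
Sum: 8 − 16 + 8 = 0.
So LHS = 0.
∫_0^2 v(x) φ(x) dx = ∫_0^2 (-2*x^3 + 6*x^2 - 4*x) dx. Term by term:
  ∫_0^2 -2*x^3 dx = -8;  ∫_0^2 6*x^2 dx = 16;  ∫_0^2 -4*x dx = -8.
Sum: -8 + 16 − 8 = 0.
So RHS = -∫_0^2 v(x) φ(x) dx = 0.
LHS = RHS, so the identity holds for this particular φ. But this is necessary, not sufficient: a weak derivative must satisfy the identity for EVERY test function in C_c^∞(0, 2).
Here u is smooth, so its weak derivative equals its classical derivative u'(x) = 2 - 2*x. Since v(x) = 2*x - 2 ≠ u'(x), v is NOT the weak derivative of u — the agreement for this single φ is a coincidence (the difference v − u' happens to be L²-orthogonal to this φ).


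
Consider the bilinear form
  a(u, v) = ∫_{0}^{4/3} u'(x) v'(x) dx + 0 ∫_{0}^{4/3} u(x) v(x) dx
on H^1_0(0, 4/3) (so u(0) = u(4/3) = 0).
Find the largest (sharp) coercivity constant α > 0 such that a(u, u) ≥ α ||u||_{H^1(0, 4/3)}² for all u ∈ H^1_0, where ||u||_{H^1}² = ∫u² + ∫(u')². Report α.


α = 9*π^2/(16 + 9*π^2)

Coercivity of a(·,·) on H^1_0(0, 4/3) means a(u, u) ≥ α ||u||_{H^1}² for every u ∈ H^1_0.
The interval has length L = 4/3, and Poincaré/coercivity depend only on L. Here a(u, u) = ∫(u')² + (0)·∫u².
Here c = 0, so a(u,u) = ∫(u')² alone. The condition a(u,u) ≥ α||u||_{H^1}² reads (1−α)∫(u')² ≥ (α−c)∫u². Any admissible α is ≤ 1 (rapidly oscillating u have ∫u²/∫(u')² → 0), and α = 1 would force 0 ≥ (1−c)∫u², impossible since c < 1; so 1−α > 0. By the sharp Poincaré inequality on H^1_0 of an interval of length L, ∫(u')² ≥ (π/L)²∫u² with equality for the first sine mode sin(π(x−x₀)/L) (x₀ the left endpoint), so the inequality holds for all u iff (1−α)(π/L)² ≥ α − c, i.e. α ≤ ((π/L)² + c)/((π/L)² + 1) = (1 + c(L/π)²)/(1 + (L/π)²). (Direct route, valid since c ≤ 0: Poincaré gives c∫u² ≥ c(L/π)²∫(u')², so a(u,u) ≥ (1 + c(L/π)²)∫(u')², while ||u||_{H^1}² ≤ (1 + (L/π)²)∫(u')²; dividing yields the same α.) With (π/L)² = 9*π^2/16 and c = 0, the largest admissible constant is α = ((π/L)² + c)/((π/L)² + 1).
Simplifying, α = 9*π^2/(16 + 9*π^2).


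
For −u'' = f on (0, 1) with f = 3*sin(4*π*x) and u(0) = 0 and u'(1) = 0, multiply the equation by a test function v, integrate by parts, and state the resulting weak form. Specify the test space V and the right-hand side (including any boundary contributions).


V = {v ∈ H^1(0, 1) : v(0) = 0} (test functions vanish at x = 0 where u is specified); weak form: ∫_0^1 u'v' dx = ∫_0^1 (3*sin(4*π*x)) v dx for all v ∈ V.

Multiply both sides by a test function v and integrate from 0 to 1:
  ∫_0^1 −u''(x) v(x) dx = ∫_0^1 f(x) v(x) dx.
Integrate the LHS by parts once:
  ∫_0^1 −u'' v dx = −[u'(x) v(x)]_0^1 + ∫_0^1 u'(x) v'(x) dx.
Thus ∫_0^1 u'(x) v'(x) dx = ∫_0^1 f(x) v(x) dx + [u'(x) v(x)]_0^1.
Choose V so that boundary terms are either known or forced to vanish.
Mixed BC: u(0) = 0 (Dirichlet) and u'(1) = 0 (Neumann). Define V = {v ∈ H^1(0, 1) : v(0) = 0}. Then [u' v]_0^1 = u'(1)·v(1) − u'(0)·0 = 0.
Weak formulation: find u (satisfying any essential BC) such that ∫_0^1 u'(x) v'(x) dx = ∫_0^1 f v dx for all v ∈ V (Dirichlet at 0 absorbed into V; the Neumann datum at x = 1 is zero, so no boundary term remains).
Substituting f(x) = 3*sin(4*π*x), the right-hand side is ∫_0^1 (3*sin(4*π*x)) v dx.


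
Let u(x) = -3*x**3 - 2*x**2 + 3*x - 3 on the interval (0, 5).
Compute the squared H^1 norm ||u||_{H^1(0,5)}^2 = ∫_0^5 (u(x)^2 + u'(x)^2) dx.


||u||_{H^1}^2 = 7753855/42

The H^1 norm (squared) on an interval (0, L) is
  ||u||_{H^1}^2 = ∫_0^L u(x)^2 dx + ∫_0^L u'(x)^2 dx.
Compute u'(x) = -9*x**2 - 4*x + 3.
Then u(x)^2 = 9*x**6 + 12*x**5 - 14*x**4 + 6*x**3 + 21*x**2 - 18*x + 9 and u'(x)^2 = 81*x**4 + 72*x**3 - 38*x**2 - 24*x + 9.
Integrate each monomial from 0 to 5 using ∫_0^5 c·x^n dx = c·5^(n+1)/(n+1):
  ∫_0^5 u(x)^2 dx = ∫_0^5 (9*x^6 + 12*x^5 - 14*x^4 + 6*x^3 + 21*x^2 - 18*x + 9) dx. Term by term:
    ∫_0^5 9*x^6 dx = 703125/7;  ∫_0^5 12*x^5 dx = 31250;  ∫_0^5 -14*x^4 dx = -8750;
    ∫_0^5 6*x^3 dx = 1875/2;  ∫_0^5 21*x^2 dx = 875;  ∫_0^5 -18*x dx = -225;
    ∫_0^5 9 dx = 45.
  Sum: 703125/7 + 31250 − 8750 + 1875/2 + 875 − 225 + 45 = 1744105/14.
  ∫_0^5 u'(x)^2 dx = ∫_0^5 (81*x^4 + 72*x^3 - 38*x^2 - 24*x + 9) dx. Term by term:
    ∫_0^5 81*x^4 dx = 50625;  ∫_0^5 72*x^3 dx = 11250;  ∫_0^5 -38*x^2 dx = -4750/3;
    ∫_0^5 -24*x dx = -300;  ∫_0^5 9 dx = 45.
  Sum: 50625 + 11250 − 4750/3 − 300 + 45 = 180110/3.
Adding: ||u||_{H^1}^2 = 1744105/14 + 180110/3 = 7753855/42.


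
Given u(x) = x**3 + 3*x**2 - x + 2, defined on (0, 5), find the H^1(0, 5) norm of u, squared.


||u||_{H^1}^2 = 1836025/42

The H^1 norm (squared) on an interval (0, L) is
  ||u||_{H^1}^2 = ∫_0^L u(x)^2 dx + ∫_0^L u'(x)^2 dx.
Compute u'(x) = 3*x**2 + 6*x - 1.
Then u(x)^2 = x**6 + 6*x**5 + 7*x**4 - 2*x**3 + 13*x**2 - 4*x + 4 and u'(x)^2 = 9*x**4 + 36*x**3 + 30*x**2 - 12*x + 1.
Integrate each monomial from 0 to 5 using ∫_0^5 c·x^n dx = c·5^(n+1)/(n+1):
  ∫_0^5 u(x)^2 dx = ∫_0^5 (x^6 + 6*x^5 + 7*x^4 - 2*x^3 + 13*x^2 - 4*x + 4) dx. Term by term:
    ∫_0^5 x^6 dx = 78125/7;  ∫_0^5 6*x^5 dx = 15625;  ∫_0^5 7*x^4 dx = 4375;
    ∫_0^5 -2*x^3 dx = -625/2;  ∫_0^5 13*x^2 dx = 1625/3;  ∫_0^5 -4*x dx = -50;
    ∫_0^5 4 dx = 20.
  Sum: 78125/7 + 15625 + 4375 − 625/2 + 1625/3 − 50 + 20 = 1317115/42.
  ∫_0^5 u'(x)^2 dx = ∫_0^5 (9*x^4 + 36*x^3 + 30*x^2 - 12*x + 1) dx. Term by term:
    ∫_0^5 9*x^4 dx = 5625;  ∫_0^5 36*x^3 dx = 5625;  ∫_0^5 30*x^2 dx = 1250;
    ∫_0^5 -12*x dx = -150;  ∫_0^5 1 dx = 5.
  Sum: 5625 + 5625 + 1250 − 150 + 5 = 12355.
Adding: ||u||_{H^1}^2 = 1317115/42 + 12355 = 1836025/42.


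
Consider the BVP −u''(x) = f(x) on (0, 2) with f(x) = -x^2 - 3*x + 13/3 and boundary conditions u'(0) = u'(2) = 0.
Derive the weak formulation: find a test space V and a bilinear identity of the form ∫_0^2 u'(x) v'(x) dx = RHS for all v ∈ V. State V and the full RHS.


V = H^1(0, 2) (no boundary constraint on v; u is determined up to an additive constant); weak form: ∫_0^2 u'v' dx = ∫_0^2 (-x^2 - 3*x + 13/3) v dx for all v ∈ V.

Multiply both sides by a test function v and integrate from 0 to 2:
  ∫_0^2 −u''(x) v(x) dx = ∫_0^2 f(x) v(x) dx.
Integrate the LHS by parts once:
  ∫_0^2 −u'' v dx = −[u'(x) v(x)]_0^2 + ∫_0^2 u'(x) v'(x) dx.
Thus ∫_0^2 u'(x) v'(x) dx = ∫_0^2 f(x) v(x) dx + [u'(x) v(x)]_0^2.
Choose V so that boundary terms are either known or forced to vanish.
u has homogeneous Neumann: u'(0) = u'(2) = 0. So [u' v]_0^2 = 0·v(2) − 0·v(0) = 0 for any v; take V = H^1(0, 2).
Weak formulation: find u (satisfying any essential BC) such that ∫_0^2 u'(x) v'(x) dx = ∫_0^2 f v dx for all v ∈ V (homogeneous Neumann, so boundary terms vanish).
Substituting f(x) = -x^2 - 3*x + 13/3, the right-hand side is ∫_0^2 (-x^2 - 3*x + 13/3) v dx.
Compatibility check (pure Neumann): taking v ≡ 1 ∈ V gives 0 = ∫_0^2 f dx + (0) − (0), i.e. ∫_0^2 f dx must equal u'(0) − u'(2) = 0. Indeed ∫_0^2 (-x^2 - 3*x + 13/3) dx = 0, so the data are compatible. The solution is then unique only up to an additive constant (fix it e.g. by requiring ∫_0^2 u dx = 0).


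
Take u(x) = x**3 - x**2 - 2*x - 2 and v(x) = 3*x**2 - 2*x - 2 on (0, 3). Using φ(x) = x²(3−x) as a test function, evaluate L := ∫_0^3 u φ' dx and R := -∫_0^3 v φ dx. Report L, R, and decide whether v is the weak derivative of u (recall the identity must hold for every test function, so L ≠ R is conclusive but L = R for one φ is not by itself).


LHS = -351/10, RHS = -351/10. Yes, v = u' weakly.

u(x) = x**3 - x**2 - 2*x - 2, classical derivative u'(x) = 3*x**2 - 2*x - 2.
φ(x) = x²(3−x), so φ'(x) = 3*x*(2 - x).
Note φ(0) = φ(3) = 0, so the boundary term u·φ vanishes.
LHS = ∫_0^3 u(x) φ'(x) dx = ∫_0^3 (-3*x^5 + 9*x^4 - 6*x^2 - 12*x) dx. Term by term:
  ∫_0^3 -3*x^5 dx = -729/2;  ∫_0^3 9*x^4 dx = 2187/5;  ∫_0^3 -6*x^2 dx = -54;
  ∫_0^3 -12*x dx = -54.
Sum: -729/2 + 2187/5 − 54 − 54 = -351/10.
So LHS = -351/10.
∫_0^3 v(x) φ(x) dx = ∫_0^3 (-3*x^5 + 11*x^4 - 4*x^3 - 6*x^2) dx. Term by term:
  ∫_0^3 -3*x^5 dx = -729/2;  ∫_0^3 11*x^4 dx = 2673/5;  ∫_0^3 -4*x^3 dx = -81;
  ∫_0^3 -6*x^2 dx = -54.
Sum: -729/2 + 2673/5 − 81 − 54 = 351/10.
So RHS = -∫_0^3 v(x) φ(x) dx = -351/10.
LHS = RHS, so the identity holds for this test φ.
Moreover u is smooth here and v(x) = u'(x) = 3*x**2 - 2*x - 2 pointwise, so the identity holds for every test function. Hence v is the weak derivative of u.


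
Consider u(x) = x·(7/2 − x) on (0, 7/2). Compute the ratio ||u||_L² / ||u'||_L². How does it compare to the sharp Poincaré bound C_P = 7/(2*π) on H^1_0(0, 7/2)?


||u||_L² / ||u'||_L² = 7*sqrt(10)/20 < C_P = 7/(2*π).

u(x) = x·(7/2 − x), so u'(x) = 7/2 - 2*x.
u(x) = x·(7/2 − x) vanishes at x = 0 and x = 7/2, so u ∈ H^1_0(0, 7/2). Differentiate via the product rule and integrate the resulting polynomials term by term.
  ∫_0^7/2 u² dx = ∫_0^7/2 (x^4 - 7*x^3 + 49*x^2/4) dx. Term by term:
    ∫_0^7/2 x^4 dx = 16807/160;  ∫_0^7/2 -7*x^3 dx = -16807/64;  ∫_0^7/2 49*x^2/4 dx = 16807/96.
  Sum: 16807/160 − 16807/64 + 16807/96 = 16807/960.
  ∫_0^7/2 (u')² dx = ∫_0^7/2 (4*x^2 - 14*x + 49/4) dx. Term by term:
    ∫_0^7/2 4*x^2 dx = 343/6;  ∫_0^7/2 -14*x dx = -343/4;  ∫_0^7/2 49/4 dx = 343/8.
  Sum: 343/6 − 343/4 + 343/8 = 343/24.
∫_0^7/2 u² dx = 16807/960, so ||u||_L² = 49*sqrt(105)/120.
∫_0^7/2 (u')² dx = 343/24, so ||u'||_L² = 7*sqrt(42)/12.
Ratio ||u||_L² / ||u'||_L² = 7*sqrt(10)/20.
Sharp Poincaré constant on H^1_0(0, 7/2) is C_P = L/π = 7/(2*π), achieved by sin(2*π/7·x).
A polynomial bump cannot attain the sharp Poincaré constant (only the first sine eigenfunction does), so the ratio is strictly less than C_P, consistent with ||u||_L² ≤ C_P ||u'||_L².


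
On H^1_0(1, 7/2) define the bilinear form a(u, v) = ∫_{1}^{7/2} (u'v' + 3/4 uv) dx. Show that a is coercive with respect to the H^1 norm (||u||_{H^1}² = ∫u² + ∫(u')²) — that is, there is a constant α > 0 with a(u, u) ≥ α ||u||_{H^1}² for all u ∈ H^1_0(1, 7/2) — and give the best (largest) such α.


α = (75 + 16*π^2)/(4*(25 + 4*π^2))

Coercivity of a(·,·) on H^1_0(1, 7/2) means a(u, u) ≥ α ||u||_{H^1}² for every u ∈ H^1_0.
The interval has length L = 5/2, and Poincaré/coercivity depend only on L. Here a(u, u) = ∫(u')² + (3/4)·∫u².
Here 0 < c = 3/4 < 1. The condition a(u,u) ≥ α||u||_{H^1}² reads (1−α)∫(u')² ≥ (α−c)∫u². Any admissible α is ≤ 1 (rapidly oscillating u have ∫u²/∫(u')² → 0), and α = 1 would force 0 ≥ (1−c)∫u², impossible since c < 1; so 1−α > 0. By the sharp Poincaré inequality on H^1_0 of an interval of length L, ∫(u')² ≥ (π/L)²∫u² with equality for the first sine mode sin(π(x−x₀)/L) (x₀ the left endpoint), so the inequality holds for all u iff (1−α)(π/L)² ≥ α − c, i.e. α ≤ ((π/L)² + c)/((π/L)² + 1) = (1 + c(L/π)²)/(1 + (L/π)²). With (π/L)² = 4*π^2/25 and c = 3/4, the largest admissible constant is α = ((π/L)² + c)/((π/L)² + 1).
Simplifying, α = (75 + 16*π^2)/(4*(25 + 4*π^2)).


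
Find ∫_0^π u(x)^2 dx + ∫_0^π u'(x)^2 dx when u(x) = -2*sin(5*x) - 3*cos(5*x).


||u||_{H^1(0,π)}^2 = 169*π

u'(x) = 15*sin(5*x) - 10*cos(5*x).
Expand u² and (u')² and integrate term by term on (0, π), using: for integers n ≥ 1, ∫_0^π sin²(nx) dx = ∫_0^π cos²(nx) dx = π/2; for n ≠ n', ∫_0^π sin(nx)sin(n'x) dx = ∫_0^π cos(nx)cos(n'x) dx = 0; and by product-to-sum, ∫_0^π sin(nx)cos(n'x) dx = ½∫_0^π [sin((n+n')x) + sin((n−n')x)] dx, which is 0 when n+n' is even and 2n/(n²−n'²) when n+n' is odd (it need not vanish on (0, π)).
  u² squared terms: (-3)²·∫cos(5x)² dx = 9·π/2 = 9*π/2;  (-2)²·∫sin(5x)² dx = 4·π/2 = 2*π.
  u² cross terms: 2·(-3)·(-2)·∫cos(5x)·sin(5x) dx = 12·(0) = 0.
  So ∫_0^π u² dx = 9*π/2 + 2*π + 0 = 13*π/2.
  (u')² squared terms: (-10)²·∫cos(5x)² dx = 100·π/2 = 50*π;  (15)²·∫sin(5x)² dx = 225·π/2 = 225*π/2.
  (u')² cross terms: 2·(-10)·(15)·∫cos(5x)·sin(5x) dx = -300·(0) = 0.
  So ∫_0^π (u')² dx = 50*π + 225*π/2 + 0 = 325*π/2.
||u||_{H^1}^2 = (13*π/2) + (325*π/2) = 169*π.


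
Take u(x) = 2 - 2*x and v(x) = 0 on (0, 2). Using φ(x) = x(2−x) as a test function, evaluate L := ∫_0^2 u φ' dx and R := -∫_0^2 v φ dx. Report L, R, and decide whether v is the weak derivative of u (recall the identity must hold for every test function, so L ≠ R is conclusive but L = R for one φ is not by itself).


LHS = 8/3, RHS = 0. No, v is not the weak derivative of u.

u(x) = 2 - 2*x, classical derivative u'(x) = -2.
φ(x) = x(2−x), so φ'(x) = 2 - 2*x.
Note φ(0) = φ(2) = 0, so the boundary term u·φ vanishes.
LHS = ∫_0^2 u(x) φ'(x) dx = ∫_0^2 (4*x^2 - 8*x + 4) dx. Term by term:
  ∫_0^2 4*x^2 dx = 32/3;  ∫_0^2 -8*x dx = -16;  ∫_0^2 4 dx = 8.
Sum: 32/3 − 16 + 8 = 8/3.
So LHS = 8/3.
∫_0^2 v(x) φ(x) dx = ∫_0^2 (0) dx. Term by term:
  ∫_0^2 0 dx = 0.
So RHS = -∫_0^2 v(x) φ(x) dx = 0.
LHS − RHS = 8/3 ≠ 0, so the identity fails.
(For a valid weak derivative the identity must hold for EVERY test function, in particular this one. The failure shows v is NOT the weak derivative of u.)
Correct weak derivative would be u'(x) = -2.


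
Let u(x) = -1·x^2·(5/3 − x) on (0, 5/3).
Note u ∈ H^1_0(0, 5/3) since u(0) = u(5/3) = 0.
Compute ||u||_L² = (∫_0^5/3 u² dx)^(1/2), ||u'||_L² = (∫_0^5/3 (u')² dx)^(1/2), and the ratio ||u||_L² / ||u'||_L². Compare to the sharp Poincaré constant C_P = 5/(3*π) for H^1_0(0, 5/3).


||u||_L² / ||u'||_L² = 5*sqrt(14)/42 < C_P = 5/(3*π).

u(x) = -1·x^2·(5/3 − x), so u'(x) = x*(9*x - 10)/3.
u(x) = -1·x^2·(5/3 − x) vanishes at x = 0 and x = 5/3, so u ∈ H^1_0(0, 5/3). Differentiate via the product rule and integrate the resulting polynomials term by term.
  ∫_0^5/3 u² dx = ∫_0^5/3 (x^6 - 10*x^5/3 + 25*x^4/9) dx. Term by term:
    ∫_0^5/3 x^6 dx = 78125/15309;  ∫_0^5/3 -10*x^5/3 dx = -78125/6561;  ∫_0^5/3 25*x^4/9 dx = 15625/2187.
  Sum: 78125/15309 − 78125/6561 + 15625/2187 = 15625/45927.
  ∫_0^5/3 (u')² dx = ∫_0^5/3 (9*x^4 - 20*x^3 + 100*x^2/9) dx. Term by term:
    ∫_0^5/3 9*x^4 dx = 625/27;  ∫_0^5/3 -20*x^3 dx = -3125/81;  ∫_0^5/3 100*x^2/9 dx = 12500/729.
  Sum: 625/27 − 3125/81 + 12500/729 = 1250/729.
∫_0^5/3 u² dx = 15625/45927, so ||u||_L² = 125*sqrt(7)/567.
∫_0^5/3 (u')² dx = 1250/729, so ||u'||_L² = 25*sqrt(2)/27.
Ratio ||u||_L² / ||u'||_L² = 5*sqrt(14)/42.
Sharp Poincaré constant on H^1_0(0, 5/3) is C_P = L/π = 5/(3*π), achieved by sin(3*π/5·x).
A polynomial bump cannot attain the sharp Poincaré constant (only the first sine eigenfunction does), so the ratio is strictly less than C_P, consistent with ||u||_L² ≤ C_P ||u'||_L².


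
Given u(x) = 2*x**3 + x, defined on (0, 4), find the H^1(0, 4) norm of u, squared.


||u||_{H^1}^2 = 374548/21

The H^1 norm (squared) on an interval (0, L) is
  ||u||_{H^1}^2 = ∫_0^L u(x)^2 dx + ∫_0^L u'(x)^2 dx.
Compute u'(x) = 6*x**2 + 1.
Then u(x)^2 = 4*x**6 + 4*x**4 + x**2 and u'(x)^2 = 36*x**4 + 12*x**2 + 1.
Integrate each monomial from 0 to 4 using ∫_0^4 c·x^n dx = c·4^(n+1)/(n+1):
  ∫_0^4 u(x)^2 dx = ∫_0^4 (4*x^6 + 4*x^4 + x^2) dx. Term by term:
    ∫_0^4 4*x^6 dx = 65536/7;  ∫_0^4 4*x^4 dx = 4096/5;  ∫_0^4 x^2 dx = 64/3.
  Sum: 65536/7 + 4096/5 + 64/3 = 1071296/105.
  ∫_0^4 u'(x)^2 dx = ∫_0^4 (36*x^4 + 12*x^2 + 1) dx. Term by term:
    ∫_0^4 36*x^4 dx = 36864/5;  ∫_0^4 12*x^2 dx = 256;  ∫_0^4 1 dx = 4.
  Sum: 36864/5 + 256 + 4 = 38164/5.
Adding: ||u||_{H^1}^2 = 1071296/105 + 38164/5 = 374548/21.


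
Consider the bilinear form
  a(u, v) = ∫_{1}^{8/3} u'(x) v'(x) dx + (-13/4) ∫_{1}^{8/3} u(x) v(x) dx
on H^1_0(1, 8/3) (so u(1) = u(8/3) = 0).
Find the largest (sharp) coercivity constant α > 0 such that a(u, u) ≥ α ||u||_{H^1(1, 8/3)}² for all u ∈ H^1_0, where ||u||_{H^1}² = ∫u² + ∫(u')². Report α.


α = (-325 + 36*π^2)/(4*(25 + 9*π^2))

Coercivity of a(·,·) on H^1_0(1, 8/3) means a(u, u) ≥ α ||u||_{H^1}² for every u ∈ H^1_0.
The interval has length L = 5/3, and Poincaré/coercivity depend only on L. Here a(u, u) = ∫(u')² + (-13/4)·∫u².
Here c = -13/4 < 0 with |c| < (π/L)² = 9*π^2/25, so coercivity still holds. The condition a(u,u) ≥ α||u||_{H^1}² reads (1−α)∫(u')² ≥ (α−c)∫u². Any admissible α is ≤ 1 (rapidly oscillating u have ∫u²/∫(u')² → 0), and α = 1 would force 0 ≥ (1−c)∫u², impossible since c < 1; so 1−α > 0. By the sharp Poincaré inequality on H^1_0 of an interval of length L, ∫(u')² ≥ (π/L)²∫u² with equality for the first sine mode sin(π(x−x₀)/L) (x₀ the left endpoint), so the inequality holds for all u iff (1−α)(π/L)² ≥ α − c, i.e. α ≤ ((π/L)² + c)/((π/L)² + 1) = (1 + c(L/π)²)/(1 + (L/π)²). (Direct route, valid since c ≤ 0: Poincaré gives c∫u² ≥ c(L/π)²∫(u')², so a(u,u) ≥ (1 + c(L/π)²)∫(u')², while ||u||_{H^1}² ≤ (1 + (L/π)²)∫(u')²; dividing yields the same α.) With (π/L)² = 9*π^2/25 and c = -13/4, the largest admissible constant is α = ((π/L)² + c)/((π/L)² + 1).
Simplifying, α = (-325 + 36*π^2)/(4*(25 + 9*π^2)).


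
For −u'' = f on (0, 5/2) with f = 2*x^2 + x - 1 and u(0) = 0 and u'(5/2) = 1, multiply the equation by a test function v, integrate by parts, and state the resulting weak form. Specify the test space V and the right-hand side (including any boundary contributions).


V = {v ∈ H^1(0, 5/2) : v(0) = 0} (test functions vanish at x = 0 where u is specified); weak form: ∫_0^5/2 u'v' dx = ∫_0^5/2 (2*x^2 + x - 1) v dx + v(5/2) for all v ∈ V.

Multiply both sides by a test function v and integrate from 0 to 5/2:
  ∫_0^5/2 −u''(x) v(x) dx = ∫_0^5/2 f(x) v(x) dx.
Integrate the LHS by parts once:
  ∫_0^5/2 −u'' v dx = −[u'(x) v(x)]_0^5/2 + ∫_0^5/2 u'(x) v'(x) dx.
Thus ∫_0^5/2 u'(x) v'(x) dx = ∫_0^5/2 f(x) v(x) dx + [u'(x) v(x)]_0^5/2.
Choose V so that boundary terms are either known or forced to vanish.
Mixed BC: u(0) = 0 (Dirichlet) and u'(5/2) = 1 (Neumann). Define V = {v ∈ H^1(0, 5/2) : v(0) = 0}. Then [u' v]_0^5/2 = u'(5/2)·v(5/2) − u'(0)·0 = v(5/2).
Weak formulation: find u (satisfying any essential BC) such that ∫_0^5/2 u'(x) v'(x) dx = ∫_0^5/2 f v dx + v(5/2) for all v ∈ V (Dirichlet at 0 absorbed into V; Neumann datum at x = 5/2 contributes the boundary term).
Substituting f(x) = 2*x^2 + x - 1, the right-hand side is ∫_0^5/2 (2*x^2 + x - 1) v dx + v(5/2).


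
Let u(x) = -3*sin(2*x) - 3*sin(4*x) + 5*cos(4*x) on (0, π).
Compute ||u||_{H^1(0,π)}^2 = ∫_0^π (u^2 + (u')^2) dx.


||u||_{H^1(0,π)}^2 = 623*π/2

u'(x) = -20*sin(4*x) - 6*cos(2*x) - 12*cos(4*x).
Expand u² and (u')² and integrate term by term on (0, π), using: for integers n ≥ 1, ∫_0^π sin²(nx) dx = ∫_0^π cos²(nx) dx = π/2; for n ≠ n', ∫_0^π sin(nx)sin(n'x) dx = ∫_0^π cos(nx)cos(n'x) dx = 0; and by product-to-sum, ∫_0^π sin(nx)cos(n'x) dx = ½∫_0^π [sin((n+n')x) + sin((n−n')x)] dx, which is 0 when n+n' is even and 2n/(n²−n'²) when n+n' is odd (it need not vanish on (0, π)).
  u² squared terms: (-3)²·∫sin(2x)² dx = 9·π/2 = 9*π/2;  (-3)²·∫sin(4x)² dx = 9·π/2 = 9*π/2;  (5)²·∫cos(4x)² dx = 25·π/2 = 25*π/2.
  u² cross terms: 2·(-3)·(-3)·∫sin(2x)·sin(4x) dx = 18·(0) = 0;  2·(-3)·(5)·∫sin(2x)·cos(4x) dx = -30·(0) = 0;  2·(-3)·(5)·∫sin(4x)·cos(4x) dx = -30·(0) = 0.
  So ∫_0^π u² dx = 9*π/2 + 9*π/2 + 25*π/2 + 0 + 0 + 0 = 43*π/2.
  (u')² squared terms: (-20)²·∫sin(4x)² dx = 400·π/2 = 200*π;  (-12)²·∫cos(4x)² dx = 144·π/2 = 72*π;  (-6)²·∫cos(2x)² dx = 36·π/2 = 18*π.
  (u')² cross terms: 2·(-20)·(-12)·∫sin(4x)·cos(4x) dx = 480·(0) = 0;  2·(-20)·(-6)·∫sin(4x)·cos(2x) dx = 240·(0) = 0;  2·(-12)·(-6)·∫cos(4x)·cos(2x) dx = 144·(0) = 0.
  So ∫_0^π (u')² dx = 200*π + 72*π + 18*π + 0 + 0 + 0 = 290*π.
||u||_{H^1}^2 = (43*π/2) + (290*π) = 623*π/2.


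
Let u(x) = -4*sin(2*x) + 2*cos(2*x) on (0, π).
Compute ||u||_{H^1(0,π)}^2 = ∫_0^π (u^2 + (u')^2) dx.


||u||_{H^1(0,π)}^2 = 50*π

u'(x) = -4*sin(2*x) - 8*cos(2*x).
Expand u² and (u')² and integrate term by term on (0, π), using: for integers n ≥ 1, ∫_0^π sin²(nx) dx = ∫_0^π cos²(nx) dx = π/2; for n ≠ n', ∫_0^π sin(nx)sin(n'x) dx = ∫_0^π cos(nx)cos(n'x) dx = 0; and by product-to-sum, ∫_0^π sin(nx)cos(n'x) dx = ½∫_0^π [sin((n+n')x) + sin((n−n')x)] dx, which is 0 when n+n' is even and 2n/(n²−n'²) when n+n' is odd (it need not vanish on (0, π)).
  u² squared terms: (-4)²·∫sin(2x)² dx = 16·π/2 = 8*π;  (2)²·∫cos(2x)² dx = 4·π/2 = 2*π.
  u² cross terms: 2·(-4)·(2)·∫sin(2x)·cos(2x) dx = -16·(0) = 0.
  So ∫_0^π u² dx = 8*π + 2*π + 0 = 10*π.
  (u')² squared terms: (-8)²·∫cos(2x)² dx = 64·π/2 = 32*π;  (-4)²·∫sin(2x)² dx = 16·π/2 = 8*π.
  (u')² cross terms: 2·(-8)·(-4)·∫cos(2x)·sin(2x) dx = 64·(0) = 0.
  So ∫_0^π (u')² dx = 32*π + 8*π + 0 = 40*π.
||u||_{H^1}^2 = (10*π) + (40*π) = 50*π.


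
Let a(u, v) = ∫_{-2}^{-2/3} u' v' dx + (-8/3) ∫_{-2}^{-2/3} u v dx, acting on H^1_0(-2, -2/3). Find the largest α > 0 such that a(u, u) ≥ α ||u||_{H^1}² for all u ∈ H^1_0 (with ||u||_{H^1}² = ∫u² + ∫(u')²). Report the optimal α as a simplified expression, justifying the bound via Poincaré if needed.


α = (-128 + 27*π^2)/(3*(16 + 9*π^2))

Coercivity of a(·,·) on H^1_0(-2, -2/3) means a(u, u) ≥ α ||u||_{H^1}² for every u ∈ H^1_0.
The interval has length L = 4/3, and Poincaré/coercivity depend only on L. Here a(u, u) = ∫(u')² + (-8/3)·∫u².
Here c = -8/3 < 0 with |c| < (π/L)² = 9*π^2/16, so coercivity still holds. The condition a(u,u) ≥ α||u||_{H^1}² reads (1−α)∫(u')² ≥ (α−c)∫u². Any admissible α is ≤ 1 (rapidly oscillating u have ∫u²/∫(u')² → 0), and α = 1 would force 0 ≥ (1−c)∫u², impossible since c < 1; so 1−α > 0. By the sharp Poincaré inequality on H^1_0 of an interval of length L, ∫(u')² ≥ (π/L)²∫u² with equality for the first sine mode sin(π(x−x₀)/L) (x₀ the left endpoint), so the inequality holds for all u iff (1−α)(π/L)² ≥ α − c, i.e. α ≤ ((π/L)² + c)/((π/L)² + 1) = (1 + c(L/π)²)/(1 + (L/π)²). (Direct route, valid since c ≤ 0: Poincaré gives c∫u² ≥ c(L/π)²∫(u')², so a(u,u) ≥ (1 + c(L/π)²)∫(u')², while ||u||_{H^1}² ≤ (1 + (L/π)²)∫(u')²; dividing yields the same α.) With (π/L)² = 9*π^2/16 and c = -8/3, the largest admissible constant is α = ((π/L)² + c)/((π/L)² + 1).
Simplifying, α = (-128 + 27*π^2)/(3*(16 + 9*π^2)).


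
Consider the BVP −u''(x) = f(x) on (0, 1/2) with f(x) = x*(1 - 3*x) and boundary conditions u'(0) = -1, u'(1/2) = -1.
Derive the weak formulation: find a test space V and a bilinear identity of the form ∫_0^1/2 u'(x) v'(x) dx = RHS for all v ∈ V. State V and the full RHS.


V = H^1(0, 1/2) (v unrestricted at boundary; u is determined up to an additive constant); weak form: ∫_0^1/2 u'v' dx = ∫_0^1/2 (x*(1 - 3*x)) v dx − v(1/2) + v(0) for all v ∈ V.

Multiply both sides by a test function v and integrate from 0 to 1/2:
  ∫_0^1/2 −u''(x) v(x) dx = ∫_0^1/2 f(x) v(x) dx.
Integrate the LHS by parts once:
  ∫_0^1/2 −u'' v dx = −[u'(x) v(x)]_0^1/2 + ∫_0^1/2 u'(x) v'(x) dx.
Thus ∫_0^1/2 u'(x) v'(x) dx = ∫_0^1/2 f(x) v(x) dx + [u'(x) v(x)]_0^1/2.
Choose V so that boundary terms are either known or forced to vanish.
u has inhomogeneous Neumann u'(0) = -1, u'(1/2) = -1. [u' v]_0^1/2 = (-1)·v(1/2) − (-1)·v(0) = − v(1/2) + v(0). Take V = H^1(0, 1/2); boundary term becomes part of RHS.
Weak formulation: find u (satisfying any essential BC) such that ∫_0^1/2 u'(x) v'(x) dx = ∫_0^1/2 f v dx − v(1/2) + v(0) for all v ∈ V (Neumann data are natural BCs: they enter the RHS as boundary terms).
Substituting f(x) = x*(1 - 3*x), the right-hand side is ∫_0^1/2 (x*(1 - 3*x)) v dx − v(1/2) + v(0).
Compatibility check (pure Neumann): taking v ≡ 1 ∈ V gives 0 = ∫_0^1/2 f dx + (-1) − (-1), i.e. ∫_0^1/2 f dx must equal u'(0) − u'(1/2) = 0. Indeed ∫_0^1/2 (x*(1 - 3*x)) dx = 0, so the data are compatible. The solution is then unique only up to an additive constant (fix it e.g. by requiring ∫_0^1/2 u dx = 0).


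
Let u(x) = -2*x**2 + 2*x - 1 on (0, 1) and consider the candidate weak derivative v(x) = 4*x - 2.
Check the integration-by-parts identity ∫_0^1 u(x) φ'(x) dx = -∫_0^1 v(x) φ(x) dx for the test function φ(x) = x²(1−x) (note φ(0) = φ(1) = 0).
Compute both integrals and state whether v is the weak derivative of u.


LHS = 1/30, RHS = -1/30. No, v is not the weak derivative of u.

u(x) = -2*x**2 + 2*x - 1, classical derivative u'(x) = 2 - 4*x.
φ(x) = x²(1−x), so φ'(x) = x*(2 - 3*x).
Note φ(0) = φ(1) = 0, so the boundary term u·φ vanishes.
LHS = ∫_0^1 u(x) φ'(x) dx = ∫_0^1 (6*x^4 - 10*x^3 + 7*x^2 - 2*x) dx. Term by term:
  ∫_0^1 6*x^4 dx = 6/5;  ∫_0^1 -10*x^3 dx = -5/2;  ∫_0^1 7*x^2 dx = 7/3;
  ∫_0^1 -2*x dx = -1.
Sum: 6/5 − 5/2 + 7/3 − 1 = 1/30.
So LHS = 1/30.
∫_0^1 v(x) φ(x) dx = ∫_0^1 (-4*x^4 + 6*x^3 - 2*x^2) dx. Term by term:
  ∫_0^1 -4*x^4 dx = -4/5;  ∫_0^1 6*x^3 dx = 3/2;  ∫_0^1 -2*x^2 dx = -2/3.
Sum: -4/5 + 3/2 − 2/3 = 1/30.
So RHS = -∫_0^1 v(x) φ(x) dx = -1/30.
LHS − RHS = 1/15 ≠ 0, so the identity fails.
(For a valid weak derivative the identity must hold for EVERY test function, in particular this one. The failure shows v is NOT the weak derivative of u.)
Correct weak derivative would be u'(x) = 2 - 4*x.


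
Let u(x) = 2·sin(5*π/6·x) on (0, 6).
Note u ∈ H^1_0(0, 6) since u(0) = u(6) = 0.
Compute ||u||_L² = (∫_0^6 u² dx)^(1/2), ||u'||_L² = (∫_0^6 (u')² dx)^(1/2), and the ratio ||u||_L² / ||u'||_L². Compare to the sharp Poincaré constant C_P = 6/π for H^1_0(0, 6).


||u||_L² / ||u'||_L² = 6/(5*π) < C_P = 6/π.

u(x) = 2·sin(5*π/6·x), so u'(x) = 5*π*cos(5*π*x/6)/3.
Writing u(x) = A·sin(kπx/L) with A = 2 and k = 5, use ∫_0^L sin²(kπx/L) dx = L/2 and ∫_0^L cos²(kπx/L) dx = L/2.
u² = 4·sin²(5*π/6·x) and (u')² = 25*π^2/9·cos²(5*π/6·x), and each of sin², cos² integrates to L/2 = 3 over (0, 6).
∫_0^6 u² dx = 12, so ||u||_L² = 2*sqrt(3).
∫_0^6 (u')² dx = 25*π^2/3, so ||u'||_L² = 5*sqrt(3)*π/3.
Ratio ||u||_L² / ||u'||_L² = 6/(5*π).
Sharp Poincaré constant on H^1_0(0, 6) is C_P = L/π = 6/π, achieved by sin(π/6·x).
This is the k = 5 harmonic; the ratio L/(kπ) is strictly less than C_P = L/π, consistent with the sharp inequality ||u||_L² ≤ C_P ||u'||_L².


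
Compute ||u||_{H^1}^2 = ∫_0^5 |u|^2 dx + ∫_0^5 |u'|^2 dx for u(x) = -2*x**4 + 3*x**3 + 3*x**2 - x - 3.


||u||_{H^1}^2 = 83267725/126

The H^1 norm (squared) on an interval (0, L) is
  ||u||_{H^1}^2 = ∫_0^L u(x)^2 dx + ∫_0^L u'(x)^2 dx.
Compute u'(x) = -8*x**3 + 9*x**2 + 6*x - 1.
Then u(x)^2 = 4*x**8 - 12*x**7 - 3*x**6 + 22*x**5 + 15*x**4 - 24*x**3 - 17*x**2 + 6*x + 9 and u'(x)^2 = 64*x**6 - 144*x**5 - 15*x**4 + 124*x**3 + 18*x**2 - 12*x + 1.
Integrate each monomial from 0 to 5 using ∫_0^5 c·x^n dx = c·5^(n+1)/(n+1):
  ∫_0^5 u(x)^2 dx = ∫_0^5 (4*x^8 - 12*x^7 - 3*x^6 + 22*x^5 + 15*x^4 - 24*x^3 - 17*x^2 + 6*x + 9) dx. Term by term:
    ∫_0^5 4*x^8 dx = 7812500/9;  ∫_0^5 -12*x^7 dx = -1171875/2;  ∫_0^5 -3*x^6 dx = -234375/7;
    ∫_0^5 22*x^5 dx = 171875/3;  ∫_0^5 15*x^4 dx = 9375;  ∫_0^5 -24*x^3 dx = -3750;
    ∫_0^5 -17*x^2 dx = -2125/3;  ∫_0^5 6*x dx = 75;  ∫_0^5 9 dx = 45.
  Sum: 7812500/9 − 1171875/2 − 234375/7 + 171875/3 + 9375 − 3750 − 2125/3 + 75 + 45 = 39181495/126.
  ∫_0^5 u'(x)^2 dx = ∫_0^5 (64*x^6 - 144*x^5 - 15*x^4 + 124*x^3 + 18*x^2 - 12*x + 1) dx. Term by term:
    ∫_0^5 64*x^6 dx = 5000000/7;  ∫_0^5 -144*x^5 dx = -375000;  ∫_0^5 -15*x^4 dx = -9375;
    ∫_0^5 124*x^3 dx = 19375;  ∫_0^5 18*x^2 dx = 750;  ∫_0^5 -12*x dx = -150;
    ∫_0^5 1 dx = 5.
  Sum: 5000000/7 − 375000 − 9375 + 19375 + 750 − 150 + 5 = 2449235/7.
Adding: ||u||_{H^1}^2 = 39181495/126 + 2449235/7 = 83267725/126.


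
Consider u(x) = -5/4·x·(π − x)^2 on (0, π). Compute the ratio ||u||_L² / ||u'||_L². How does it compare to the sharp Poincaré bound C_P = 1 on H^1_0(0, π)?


||u||_L² / ||u'||_L² = sqrt(14)*π/14 < C_P = 1.

u(x) = -5/4·x·(π − x)^2, so u'(x) = 5*(π - 3*x)*(x - π)/4.
u(x) = -5/4·x·(π − x)^2 vanishes at x = 0 and x = π, so u ∈ H^1_0(0, π). Differentiate via the product rule and integrate the resulting polynomials term by term.
  ∫_0^π u² dx = ∫_0^π (25*x^6/16 - 25*π*x^5/4 + 75*π^2*x^4/8 - 25*π^3*x^3/4 + 25*π^4*x^2/16) dx. Term by term:
    ∫_0^π 25*x^6/16 dx = 25*π^7/112;  ∫_0^π -25*π*x^5/4 dx = -25*π^7/24;  ∫_0^π 75*π^2*x^4/8 dx = 15*π^7/8;
    ∫_0^π -25*π^3*x^3/4 dx = -25*π^7/16;  ∫_0^π 25*π^4*x^2/16 dx = 25*π^7/48.
  Sum: 25*π^7/112 − 25*π^7/24 + 15*π^7/8 − 25*π^7/16 + 25*π^7/48 = 5*π^7/336.
  ∫_0^π (u')² dx = ∫_0^π (225*x^4/16 - 75*π*x^3/2 + 275*π^2*x^2/8 - 25*π^3*x/2 + 25*π^4/16) dx. Term by term:
    ∫_0^π 225*x^4/16 dx = 45*π^5/16;  ∫_0^π -75*π*x^3/2 dx = -75*π^5/8;  ∫_0^π 275*π^2*x^2/8 dx = 275*π^5/24;
    ∫_0^π -25*π^3*x/2 dx = -25*π^5/4;  ∫_0^π 25*π^4/16 dx = 25*π^5/16.
  Sum: 45*π^5/16 − 75*π^5/8 + 275*π^5/24 − 25*π^5/4 + 25*π^5/16 = 5*π^5/24.
∫_0^π u² dx = 5*π^7/336, so ||u||_L² = sqrt(105)*π^(7/2)/84.
∫_0^π (u')² dx = 5*π^5/24, so ||u'||_L² = sqrt(30)*π^(5/2)/12.
Ratio ||u||_L² / ||u'||_L² = sqrt(14)*π/14.
Sharp Poincaré constant on H^1_0(0, π) is C_P = L/π = 1, achieved by sin(x).
A polynomial bump cannot attain the sharp Poincaré constant (only the first sine eigenfunction does), so the ratio is strictly less than C_P, consistent with ||u||_L² ≤ C_P ||u'||_L².
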